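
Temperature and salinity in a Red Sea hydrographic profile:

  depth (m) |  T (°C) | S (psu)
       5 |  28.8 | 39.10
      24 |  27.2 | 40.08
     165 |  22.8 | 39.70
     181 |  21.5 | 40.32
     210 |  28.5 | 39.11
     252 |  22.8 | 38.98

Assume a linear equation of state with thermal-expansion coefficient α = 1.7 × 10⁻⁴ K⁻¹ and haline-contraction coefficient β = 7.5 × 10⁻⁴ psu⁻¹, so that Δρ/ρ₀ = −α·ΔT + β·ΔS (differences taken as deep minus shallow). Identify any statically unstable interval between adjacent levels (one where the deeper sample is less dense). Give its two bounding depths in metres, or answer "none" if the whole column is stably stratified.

181–210 m

Evaluate Δρ/ρ₀ = −αΔT + βΔS across each adjacent pair:
  5–24 m: −αΔT+βΔS = −(1.7 × 10⁻⁴)(-1.6)+(7.5 × 10⁻⁴)(+0.98) = 1.0 × 10⁻³ → stable
  24–165 m: −αΔT+βΔS = −(1.7 × 10⁻⁴)(-4.4)+(7.5 × 10⁻⁴)(-0.38) = 4.6 × 10⁻⁴ → stable
  165–181 m: −αΔT+βΔS = −(1.7 × 10⁻⁴)(-1.3)+(7.5 × 10⁻⁴)(+0.62) = 6.9 × 10⁻⁴ → stable
  181–210 m: −αΔT+βΔS = −(1.7 × 10⁻⁴)(+7.0)+(7.5 × 10⁻⁴)(-1.21) = -2.1 × 10⁻³ → UNSTABLE
  210–252 m: −αΔT+βΔS = −(1.7 × 10⁻⁴)(-5.7)+(7.5 × 10⁻⁴)(-0.13) = 8.7 × 10⁻⁴ → stable
The 181–210 m interval has Δρ < 0: lighter water underlies denser water.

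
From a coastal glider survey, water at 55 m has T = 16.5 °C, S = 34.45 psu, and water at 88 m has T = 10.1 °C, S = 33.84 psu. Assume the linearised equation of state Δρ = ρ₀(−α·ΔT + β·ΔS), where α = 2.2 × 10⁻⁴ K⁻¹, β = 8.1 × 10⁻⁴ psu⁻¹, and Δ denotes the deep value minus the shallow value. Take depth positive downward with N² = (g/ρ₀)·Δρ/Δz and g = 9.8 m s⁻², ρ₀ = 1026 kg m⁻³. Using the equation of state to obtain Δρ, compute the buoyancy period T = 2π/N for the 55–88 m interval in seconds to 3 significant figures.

ΔT = -6.4 K, ΔS = -0.61 psu (deep − shallow).
Δρ/ρ₀ = −αΔT + βΔS = 1.408 × 10⁻³ − 4.941 × 10⁻⁴ = 9.139 × 10⁻⁴, so Δρ ≈ 0.9377 kg m⁻³.
N² = (g/ρ₀)·Δρ/Δz = g·(Δρ/ρ₀)/Δz = 9.8 × 9.139 × 10⁻⁴ / 33 = 2.7140 × 10⁻⁴ s⁻².
N = √(2.7140 × 10⁻⁴) = 0.016474 rad s⁻¹ → T = 2π/N = 381.40 s ≈ 381 s.

381 s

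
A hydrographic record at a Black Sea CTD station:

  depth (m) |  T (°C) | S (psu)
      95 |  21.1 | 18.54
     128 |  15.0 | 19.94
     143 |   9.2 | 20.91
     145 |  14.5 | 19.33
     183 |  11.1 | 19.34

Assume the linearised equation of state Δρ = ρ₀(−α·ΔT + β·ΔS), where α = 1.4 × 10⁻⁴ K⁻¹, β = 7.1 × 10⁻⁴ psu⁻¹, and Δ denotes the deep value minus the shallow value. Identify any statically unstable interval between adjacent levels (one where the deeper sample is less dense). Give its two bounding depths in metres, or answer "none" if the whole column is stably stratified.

143–145 m

Evaluate Δρ/ρ₀ = −αΔT + βΔS across each adjacent pair:
  95–128 m: −αΔT+βΔS = −(1.4 × 10⁻⁴)(-6.1)+(7.1 × 10⁻⁴)(+1.40) = 1.8 × 10⁻³ → stable
  128–143 m: −αΔT+βΔS = −(1.4 × 10⁻⁴)(-5.8)+(7.1 × 10⁻⁴)(+0.97) = 1.5 × 10⁻³ → stable
  143–145 m: −αΔT+βΔS = −(1.4 × 10⁻⁴)(+5.3)+(7.1 × 10⁻⁴)(-1.58) = -1.9 × 10⁻³ → UNSTABLE
  145–183 m: −αΔT+βΔS = −(1.4 × 10⁻⁴)(-3.4)+(7.1 × 10⁻⁴)(+0.01) = 4.8 × 10⁻⁴ → stable
The 143–145 m interval has Δρ < 0: lighter water underlies denser water.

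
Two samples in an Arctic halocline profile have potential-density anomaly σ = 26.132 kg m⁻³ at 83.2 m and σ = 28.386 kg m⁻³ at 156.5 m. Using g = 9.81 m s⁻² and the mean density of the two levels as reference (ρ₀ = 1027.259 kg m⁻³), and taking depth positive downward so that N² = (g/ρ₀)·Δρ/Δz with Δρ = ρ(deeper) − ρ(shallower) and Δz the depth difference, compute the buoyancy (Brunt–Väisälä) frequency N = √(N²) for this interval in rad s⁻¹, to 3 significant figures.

0.0171 rad s⁻¹

Δρ = 1028.386 − 1026.132 = 2.254 kg m⁻³ over Δz = 156.5 − 83.2 = 73.3 m.
N² = (9.81/1027.259) × (2.254/73.3) = 2.9366 × 10⁻⁴ s⁻².
N = √(2.9366 × 10⁻⁴) = 0.017137 rad s⁻¹ ≈ 0.0171 rad s⁻¹.
A positive N² confirms static stability across the interval.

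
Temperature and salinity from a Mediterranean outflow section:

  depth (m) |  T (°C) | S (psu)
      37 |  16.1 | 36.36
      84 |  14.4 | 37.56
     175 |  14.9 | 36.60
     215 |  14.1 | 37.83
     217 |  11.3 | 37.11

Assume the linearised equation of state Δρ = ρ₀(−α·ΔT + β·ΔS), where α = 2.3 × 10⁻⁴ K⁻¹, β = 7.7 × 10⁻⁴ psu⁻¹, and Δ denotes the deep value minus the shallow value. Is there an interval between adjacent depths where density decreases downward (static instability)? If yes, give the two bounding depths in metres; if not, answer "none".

Evaluate Δρ/ρ₀ = −αΔT + βΔS across each adjacent pair:
  37–84 m: −αΔT+βΔS = −(2.3 × 10⁻⁴)(-1.7)+(7.7 × 10⁻⁴)(+1.20) = 1.3 × 10⁻³ → stable
  84–175 m: −αΔT+βΔS = −(2.3 × 10⁻⁴)(+0.5)+(7.7 × 10⁻⁴)(-0.96) = -8.5 × 10⁻⁴ → UNSTABLE
  175–215 m: −αΔT+βΔS = −(2.3 × 10⁻⁴)(-0.8)+(7.7 × 10⁻⁴)(+1.23) = 1.1 × 10⁻³ → stable
  215–217 m: −αΔT+βΔS = −(2.3 × 10⁻⁴)(-2.8)+(7.7 × 10⁻⁴)(-0.72) = 9.0 × 10⁻⁵ → stable
The 84–175 m interval has Δρ < 0: lighter water underlies denser water.

84–175 m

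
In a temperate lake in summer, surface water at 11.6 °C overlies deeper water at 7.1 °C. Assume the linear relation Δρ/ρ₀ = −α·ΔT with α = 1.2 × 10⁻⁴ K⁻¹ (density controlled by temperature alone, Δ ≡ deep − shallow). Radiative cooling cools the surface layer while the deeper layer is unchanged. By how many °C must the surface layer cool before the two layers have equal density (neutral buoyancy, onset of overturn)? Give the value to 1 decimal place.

4.5 °C

With temperature the only control, equal density requires T_surf′ = T_deep.
T_surf′ = 7.1 °C.
Cooling required: 11.6 − 7.1 = 4.5 °C.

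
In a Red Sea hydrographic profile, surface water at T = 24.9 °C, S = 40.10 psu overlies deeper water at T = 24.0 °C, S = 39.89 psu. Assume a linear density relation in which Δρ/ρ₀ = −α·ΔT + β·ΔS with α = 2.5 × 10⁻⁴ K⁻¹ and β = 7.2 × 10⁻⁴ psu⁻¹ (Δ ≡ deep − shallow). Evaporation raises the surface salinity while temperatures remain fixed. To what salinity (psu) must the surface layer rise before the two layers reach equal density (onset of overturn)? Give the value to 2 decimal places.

40.20 psu

Neutral buoyancy requires −α(T_deep − T_surf) + β(S_deep − S_surf′) = 0.
S_surf′ = S_deep − (α/β)·ΔT = 39.89 − (2.5 × 10⁻⁴/7.2 × 10⁻⁴)·(-0.9) = 40.2025 psu.
Increase required: 40.2025 − 40.10 = 0.1025 psu.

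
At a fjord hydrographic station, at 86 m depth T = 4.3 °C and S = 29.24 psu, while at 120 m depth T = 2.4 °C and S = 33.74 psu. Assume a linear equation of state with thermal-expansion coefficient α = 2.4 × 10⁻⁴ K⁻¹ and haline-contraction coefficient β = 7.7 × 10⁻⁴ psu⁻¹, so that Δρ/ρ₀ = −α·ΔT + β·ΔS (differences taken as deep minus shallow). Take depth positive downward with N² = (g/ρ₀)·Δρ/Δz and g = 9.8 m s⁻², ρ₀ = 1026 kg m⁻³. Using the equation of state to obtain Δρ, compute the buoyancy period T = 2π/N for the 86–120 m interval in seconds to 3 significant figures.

ΔT = -1.9 K, ΔS = +4.50 psu (deep − shallow).
Δρ/ρ₀ = −αΔT + βΔS = 4.56 × 10⁻⁴ + 3.465 × 10⁻³ = 3.921 × 10⁻³, so Δρ ≈ 4.023 kg m⁻³.
N² = (g/ρ₀)·Δρ/Δz = g·(Δρ/ρ₀)/Δz = 9.8 × 3.921 × 10⁻³ / 34 = 1.1302 × 10⁻³ s⁻².
N = √(1.1302 × 10⁻³) = 0.033618 rad s⁻¹ → T = 2π/N = 186.90 s ≈ 187 s.

187 s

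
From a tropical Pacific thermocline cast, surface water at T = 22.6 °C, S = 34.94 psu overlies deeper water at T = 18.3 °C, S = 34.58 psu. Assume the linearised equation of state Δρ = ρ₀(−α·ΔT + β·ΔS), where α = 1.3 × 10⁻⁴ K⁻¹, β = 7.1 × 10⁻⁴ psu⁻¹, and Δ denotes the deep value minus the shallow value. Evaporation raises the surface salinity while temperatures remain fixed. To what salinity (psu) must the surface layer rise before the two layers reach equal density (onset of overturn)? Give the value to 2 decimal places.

35.37 psu

Neutral buoyancy requires −α(T_deep − T_surf) + β(S_deep − S_surf′) = 0.
S_surf′ = S_deep − (α/β)·ΔT = 34.58 − (1.3 × 10⁻⁴/7.1 × 10⁻⁴)·(-4.3) = 35.3673 psu.
Increase required: 35.3673 − 34.94 = 0.4273 psu.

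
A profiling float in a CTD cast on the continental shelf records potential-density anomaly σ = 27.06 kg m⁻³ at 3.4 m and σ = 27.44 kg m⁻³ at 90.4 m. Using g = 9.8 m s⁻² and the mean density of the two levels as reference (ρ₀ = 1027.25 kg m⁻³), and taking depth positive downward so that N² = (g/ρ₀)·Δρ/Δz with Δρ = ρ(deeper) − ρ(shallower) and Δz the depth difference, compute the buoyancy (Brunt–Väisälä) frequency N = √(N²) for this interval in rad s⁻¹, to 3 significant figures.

Δρ = 1027.44 − 1027.06 = 0.38 kg m⁻³ over Δz = 90.4 − 3.4 = 87 m.
N² = (9.8/1027.25) × (0.38/87) = 4.1669 × 10⁻⁵ s⁻².
N = √(4.1669 × 10⁻⁵) = 6.4552 × 10⁻³ rad s⁻¹ ≈ 6.46 × 10⁻³ rad s⁻¹.

6.46 × 10⁻³ rad s⁻¹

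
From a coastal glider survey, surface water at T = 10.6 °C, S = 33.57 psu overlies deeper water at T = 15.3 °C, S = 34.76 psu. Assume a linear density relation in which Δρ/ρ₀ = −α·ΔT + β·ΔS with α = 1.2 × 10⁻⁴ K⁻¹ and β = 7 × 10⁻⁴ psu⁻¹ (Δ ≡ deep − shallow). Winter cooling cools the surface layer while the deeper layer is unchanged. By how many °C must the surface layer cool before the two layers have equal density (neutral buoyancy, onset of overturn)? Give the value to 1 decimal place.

2.2 °C

Neutral buoyancy requires Δρ = 0, i.e. −α(T_deep − T_surf′) + β(S_deep − S_surf) = 0.
T_surf′ = T_deep − (β/α)·ΔS = 15.3 − (7 × 10⁻⁴/1.2 × 10⁻⁴)·(+1.19) = 8.358 °C.
Cooling required: 10.6 − (8.358) = 2.242 °C.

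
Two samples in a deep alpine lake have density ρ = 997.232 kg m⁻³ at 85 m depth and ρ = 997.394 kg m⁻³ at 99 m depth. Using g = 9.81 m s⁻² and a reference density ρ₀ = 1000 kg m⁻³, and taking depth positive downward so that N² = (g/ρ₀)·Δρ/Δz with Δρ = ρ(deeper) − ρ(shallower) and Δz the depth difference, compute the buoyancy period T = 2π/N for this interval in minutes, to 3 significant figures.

Δρ = 997.394 − 997.232 = 0.162 kg m⁻³ over Δz = 99 − 85 = 14 m.
N² = (9.81/1000) × (0.162/14) = 1.1352 × 10⁻⁴ s⁻².
N = √(1.1352 × 10⁻⁴) = 0.010655 rad s⁻¹, so T = 2π/N = 589.69 s = 9.8282 min ≈ 9.83 min.
Since Δρ > 0 the layer is stably stratified.

9.83 min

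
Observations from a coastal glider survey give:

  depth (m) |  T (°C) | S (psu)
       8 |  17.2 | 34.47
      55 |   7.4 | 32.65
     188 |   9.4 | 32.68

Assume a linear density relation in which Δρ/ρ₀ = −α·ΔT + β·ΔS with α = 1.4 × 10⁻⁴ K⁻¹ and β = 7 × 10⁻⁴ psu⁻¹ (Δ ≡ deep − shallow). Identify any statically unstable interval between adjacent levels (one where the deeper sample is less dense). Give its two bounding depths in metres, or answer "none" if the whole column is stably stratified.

Evaluate Δρ/ρ₀ = −αΔT + βΔS across each adjacent pair:
  8–55 m: −αΔT+βΔS = −(1.4 × 10⁻⁴)(-9.8)+(7 × 10⁻⁴)(-1.82) = 9.8 × 10⁻⁵ → stable
  55–188 m: −αΔT+βΔS = −(1.4 × 10⁻⁴)(+2.0)+(7 × 10⁻⁴)(+0.03) = -2.6 × 10⁻⁴ → UNSTABLE
The 55–188 m interval has Δρ < 0: lighter water underlies denser water.

55–188 m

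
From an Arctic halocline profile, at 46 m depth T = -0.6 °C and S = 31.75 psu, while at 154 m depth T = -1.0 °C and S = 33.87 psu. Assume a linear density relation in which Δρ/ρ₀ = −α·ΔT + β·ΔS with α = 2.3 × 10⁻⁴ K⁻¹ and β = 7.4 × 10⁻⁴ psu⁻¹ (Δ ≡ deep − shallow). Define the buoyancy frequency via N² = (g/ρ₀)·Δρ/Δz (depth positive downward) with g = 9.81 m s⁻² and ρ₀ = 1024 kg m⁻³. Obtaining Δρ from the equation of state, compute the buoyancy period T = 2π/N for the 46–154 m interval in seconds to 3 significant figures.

512 s

ΔT = -0.4 K, ΔS = +2.12 psu (deep − shallow).
Δρ/ρ₀ = −αΔT + βΔS = 9.20 × 10⁻⁵ + 1.5688 × 10⁻³ = 1.6608 × 10⁻³, so Δρ ≈ 1.701 kg m⁻³.
N² = (g/ρ₀)·Δρ/Δz = g·(Δρ/ρ₀)/Δz = 9.81 × 1.6608 × 10⁻³ / 108 = 1.5086 × 10⁻⁴ s⁻².
N = √(1.5086 × 10⁻⁴) = 0.012283 rad s⁻¹ → T = 2π/N = 511.54 s ≈ 512 s.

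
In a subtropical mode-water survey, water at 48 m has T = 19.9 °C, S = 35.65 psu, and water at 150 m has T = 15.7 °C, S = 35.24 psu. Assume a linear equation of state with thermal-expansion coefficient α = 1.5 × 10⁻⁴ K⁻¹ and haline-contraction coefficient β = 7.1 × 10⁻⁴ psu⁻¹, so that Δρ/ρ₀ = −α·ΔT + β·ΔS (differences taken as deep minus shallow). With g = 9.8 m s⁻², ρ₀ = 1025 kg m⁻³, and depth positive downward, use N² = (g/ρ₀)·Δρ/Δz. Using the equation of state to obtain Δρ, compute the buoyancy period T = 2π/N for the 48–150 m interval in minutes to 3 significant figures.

ΔT = -4.2 K, ΔS = -0.41 psu (deep − shallow).
Δρ/ρ₀ = −αΔT + βΔS = 6.30 × 10⁻⁴ − 2.911 × 10⁻⁴ = 3.389 × 10⁻⁴, so Δρ ≈ 0.3474 kg m⁻³.
N² = (g/ρ₀)·Δρ/Δz = g·(Δρ/ρ₀)/Δz = 9.8 × 3.389 × 10⁻⁴ / 102 = 3.2561 × 10⁻⁵ s⁻².
N = √(3.2561 × 10⁻⁵) = 5.7062 × 10⁻³ rad s⁻¹ → T = 2π/N = 1.1011 × 10³ s = 18.352 min ≈ 18.4 min.

18.4 min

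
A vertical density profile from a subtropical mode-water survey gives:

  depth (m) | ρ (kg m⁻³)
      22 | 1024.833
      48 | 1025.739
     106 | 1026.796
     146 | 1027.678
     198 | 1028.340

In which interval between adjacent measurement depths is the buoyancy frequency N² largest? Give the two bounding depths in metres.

Compute the density gradient over each adjacent pair:
  22–48 m: Δρ/Δz = 0.906/26 = 0.035 kg m⁻⁴
  48–106 m: Δρ/Δz = 1.057/58 = 0.018 kg m⁻⁴
  106–146 m: Δρ/Δz = 0.882/40 = 0.022 kg m⁻⁴
  146–198 m: Δρ/Δz = 0.662/52 = 0.013 kg m⁻⁴
The largest gradient is in the 22–48 m interval — the pycnocline.

22–48 m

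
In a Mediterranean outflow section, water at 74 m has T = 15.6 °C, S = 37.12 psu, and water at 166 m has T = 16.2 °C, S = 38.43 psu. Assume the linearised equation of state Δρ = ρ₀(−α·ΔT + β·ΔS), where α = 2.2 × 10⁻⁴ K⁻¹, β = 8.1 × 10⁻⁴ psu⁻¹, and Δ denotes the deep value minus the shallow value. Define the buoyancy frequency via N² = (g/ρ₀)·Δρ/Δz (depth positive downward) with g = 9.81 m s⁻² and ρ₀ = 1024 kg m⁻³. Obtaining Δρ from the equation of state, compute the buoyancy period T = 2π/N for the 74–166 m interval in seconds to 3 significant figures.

ΔT = +0.6 K, ΔS = +1.31 psu (deep − shallow).
Δρ/ρ₀ = −αΔT + βΔS = -1.32 × 10⁻⁴ + 1.0611 × 10⁻³ = 9.291 × 10⁻⁴, so Δρ ≈ 0.9514 kg m⁻³.
N² = (g/ρ₀)·Δρ/Δz = g·(Δρ/ρ₀)/Δz = 9.81 × 9.291 × 10⁻⁴ / 92 = 9.9070 × 10⁻⁵ s⁻².
N = √(9.9070 × 10⁻⁵) = 9.9534 × 10⁻³ rad s⁻¹ → T = 2π/N = 631.26 s ≈ 631 s.

631 s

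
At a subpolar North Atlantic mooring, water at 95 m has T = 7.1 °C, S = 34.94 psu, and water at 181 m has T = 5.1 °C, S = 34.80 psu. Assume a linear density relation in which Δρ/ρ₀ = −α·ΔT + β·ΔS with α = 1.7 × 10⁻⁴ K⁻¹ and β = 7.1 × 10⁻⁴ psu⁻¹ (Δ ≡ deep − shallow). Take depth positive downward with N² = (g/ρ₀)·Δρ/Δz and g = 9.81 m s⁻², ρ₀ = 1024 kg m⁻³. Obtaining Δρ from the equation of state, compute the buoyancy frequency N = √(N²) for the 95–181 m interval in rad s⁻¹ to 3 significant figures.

ΔT = -2.0 K, ΔS = -0.14 psu (deep − shallow).
Δρ/ρ₀ = −αΔT + βΔS = 3.40 × 10⁻⁴ − 9.94 × 10⁻⁵ = 2.406 × 10⁻⁴, so Δρ ≈ 0.2464 kg m⁻³.
N² = (g/ρ₀)·Δρ/Δz = g·(Δρ/ρ₀)/Δz = 9.81 × 2.406 × 10⁻⁴ / 86 = 2.7445 × 10⁻⁵ s⁻².
N = √(2.7445 × 10⁻⁵) = 5.2388 × 10⁻³ rad s⁻¹ ≈ 5.24 × 10⁻³ rad s⁻¹.

5.24 × 10⁻³ rad s⁻¹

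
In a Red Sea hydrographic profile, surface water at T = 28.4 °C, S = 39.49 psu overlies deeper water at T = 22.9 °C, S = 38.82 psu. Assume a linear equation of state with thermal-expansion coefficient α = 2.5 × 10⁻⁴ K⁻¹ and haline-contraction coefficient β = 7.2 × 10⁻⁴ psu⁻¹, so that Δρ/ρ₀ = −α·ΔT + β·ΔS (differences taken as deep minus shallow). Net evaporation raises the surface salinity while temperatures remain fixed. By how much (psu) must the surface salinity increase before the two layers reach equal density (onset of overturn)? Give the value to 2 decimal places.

1.24 psu

Neutral buoyancy requires −α(T_deep − T_surf) + β(S_deep − S_surf′) = 0.
S_surf′ = S_deep − (α/β)·ΔT = 38.82 − (2.5 × 10⁻⁴/7.2 × 10⁻⁴)·(-5.5) = 40.7297 psu.
Increase required: 40.7297 − 39.49 = 1.2397 psu.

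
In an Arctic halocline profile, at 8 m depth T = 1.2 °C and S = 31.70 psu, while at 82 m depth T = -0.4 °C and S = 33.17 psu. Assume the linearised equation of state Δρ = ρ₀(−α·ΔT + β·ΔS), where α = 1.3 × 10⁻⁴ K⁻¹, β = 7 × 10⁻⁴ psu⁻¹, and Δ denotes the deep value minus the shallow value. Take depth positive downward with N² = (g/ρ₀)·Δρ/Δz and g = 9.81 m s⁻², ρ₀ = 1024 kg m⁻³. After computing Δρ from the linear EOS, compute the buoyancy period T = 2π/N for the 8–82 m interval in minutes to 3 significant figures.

ΔT = -1.6 K, ΔS = +1.47 psu (deep − shallow).
Δρ/ρ₀ = −αΔT + βΔS = 2.08 × 10⁻⁴ + 1.029 × 10⁻³ = 1.237 × 10⁻³, so Δρ ≈ 1.267 kg m⁻³.
N² = (g/ρ₀)·Δρ/Δz = g·(Δρ/ρ₀)/Δz = 9.81 × 1.237 × 10⁻³ / 74 = 1.6399 × 10⁻⁴ s⁻².
N = √(1.6399 × 10⁻⁴) = 0.012806 rad s⁻¹ → T = 2π/N = 490.64 s = 8.1773 min ≈ 8.18 min.

8.18 min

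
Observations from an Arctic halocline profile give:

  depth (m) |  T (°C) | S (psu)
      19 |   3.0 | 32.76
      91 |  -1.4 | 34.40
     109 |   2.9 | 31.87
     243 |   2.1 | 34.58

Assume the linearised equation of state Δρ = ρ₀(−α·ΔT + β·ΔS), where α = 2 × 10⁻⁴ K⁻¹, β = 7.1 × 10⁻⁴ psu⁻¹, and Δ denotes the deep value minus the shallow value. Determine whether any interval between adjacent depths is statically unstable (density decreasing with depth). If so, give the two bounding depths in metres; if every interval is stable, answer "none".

Evaluate Δρ/ρ₀ = −αΔT + βΔS across each adjacent pair:
  19–91 m: −αΔT+βΔS = −(2 × 10⁻⁴)(-4.4)+(7.1 × 10⁻⁴)(+1.64) = 2.0 × 10⁻³ → stable
  91–109 m: −αΔT+βΔS = −(2 × 10⁻⁴)(+4.3)+(7.1 × 10⁻⁴)(-2.53) = -2.7 × 10⁻³ → UNSTABLE
  109–243 m: −αΔT+βΔS = −(2 × 10⁻⁴)(-0.8)+(7.1 × 10⁻⁴)(+2.71) = 2.1 × 10⁻³ → stable
The 91–109 m interval has Δρ < 0: lighter water underlies denser water.

91–109 m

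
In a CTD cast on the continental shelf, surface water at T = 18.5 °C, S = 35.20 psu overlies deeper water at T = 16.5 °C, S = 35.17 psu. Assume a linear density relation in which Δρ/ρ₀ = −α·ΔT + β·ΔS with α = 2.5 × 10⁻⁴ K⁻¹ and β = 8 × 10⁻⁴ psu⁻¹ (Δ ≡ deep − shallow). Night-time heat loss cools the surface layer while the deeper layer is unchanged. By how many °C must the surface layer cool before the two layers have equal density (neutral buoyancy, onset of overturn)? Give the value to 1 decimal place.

Neutral buoyancy requires Δρ = 0, i.e. −α(T_deep − T_surf′) + β(S_deep − S_surf) = 0.
T_surf′ = T_deep − (β/α)·ΔS = 16.5 − (8 × 10⁻⁴/2.5 × 10⁻⁴)·(-0.03) = 16.596 °C.
Cooling required: 18.5 − (16.596) = 1.904 °C.

1.9 °C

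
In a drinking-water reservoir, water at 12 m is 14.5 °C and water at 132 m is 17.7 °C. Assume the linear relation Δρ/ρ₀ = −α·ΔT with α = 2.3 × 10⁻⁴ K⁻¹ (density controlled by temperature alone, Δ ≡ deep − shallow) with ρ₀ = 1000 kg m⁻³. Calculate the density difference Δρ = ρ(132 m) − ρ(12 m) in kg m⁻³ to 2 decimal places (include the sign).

ΔT = +3.2 K, Δρ/ρ₀ = −αΔT = -7.36 × 10⁻⁴.
Δρ = 1000 × (-7.36 × 10⁻⁴) = -0.74 kg m⁻³.
Negative Δρ: lighter below, statically unstable.

-0.74 kg m⁻³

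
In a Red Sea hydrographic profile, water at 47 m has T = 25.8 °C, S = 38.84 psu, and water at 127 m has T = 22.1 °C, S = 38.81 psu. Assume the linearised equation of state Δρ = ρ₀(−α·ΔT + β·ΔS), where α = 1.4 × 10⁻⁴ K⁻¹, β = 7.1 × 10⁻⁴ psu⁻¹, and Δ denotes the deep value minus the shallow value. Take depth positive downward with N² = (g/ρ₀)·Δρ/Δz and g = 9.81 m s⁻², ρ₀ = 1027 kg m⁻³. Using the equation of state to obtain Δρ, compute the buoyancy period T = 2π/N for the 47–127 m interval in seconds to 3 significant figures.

805 s

ΔT = -3.7 K, ΔS = -0.03 psu (deep − shallow).
Δρ/ρ₀ = −αΔT + βΔS = 5.18 × 10⁻⁴ − 2.13 × 10⁻⁵ = 4.967 × 10⁻⁴, so Δρ ≈ 0.5101 kg m⁻³.
N² = (g/ρ₀)·Δρ/Δz = g·(Δρ/ρ₀)/Δz = 9.81 × 4.967 × 10⁻⁴ / 80 = 6.0908 × 10⁻⁵ s⁻².
N = √(6.0908 × 10⁻⁵) = 7.8044 × 10⁻³ rad s⁻¹ → T = 2π/N = 805.08 s ≈ 805 s.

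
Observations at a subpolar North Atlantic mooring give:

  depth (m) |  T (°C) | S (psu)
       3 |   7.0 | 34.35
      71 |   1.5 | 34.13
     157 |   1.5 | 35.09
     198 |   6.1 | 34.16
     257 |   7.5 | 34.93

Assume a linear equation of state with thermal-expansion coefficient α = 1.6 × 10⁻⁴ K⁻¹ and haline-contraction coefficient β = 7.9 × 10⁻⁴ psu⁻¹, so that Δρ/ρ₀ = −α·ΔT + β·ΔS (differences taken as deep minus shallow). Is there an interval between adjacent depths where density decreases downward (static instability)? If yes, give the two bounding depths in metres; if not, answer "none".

Evaluate Δρ/ρ₀ = −αΔT + βΔS across each adjacent pair:
  3–71 m: −αΔT+βΔS = −(1.6 × 10⁻⁴)(-5.5)+(7.9 × 10⁻⁴)(-0.22) = 7.1 × 10⁻⁴ → stable
  71–157 m: −αΔT+βΔS = −(1.6 × 10⁻⁴)(+0.0)+(7.9 × 10⁻⁴)(+0.96) = 7.6 × 10⁻⁴ → stable
  157–198 m: −αΔT+βΔS = −(1.6 × 10⁻⁴)(+4.6)+(7.9 × 10⁻⁴)(-0.93) = -1.5 × 10⁻³ → UNSTABLE
  198–257 m: −αΔT+βΔS = −(1.6 × 10⁻⁴)(+1.4)+(7.9 × 10⁻⁴)(+0.77) = 3.8 × 10⁻⁴ → stable
The 157–198 m interval has Δρ < 0: lighter water underlies denser water.

157–198 m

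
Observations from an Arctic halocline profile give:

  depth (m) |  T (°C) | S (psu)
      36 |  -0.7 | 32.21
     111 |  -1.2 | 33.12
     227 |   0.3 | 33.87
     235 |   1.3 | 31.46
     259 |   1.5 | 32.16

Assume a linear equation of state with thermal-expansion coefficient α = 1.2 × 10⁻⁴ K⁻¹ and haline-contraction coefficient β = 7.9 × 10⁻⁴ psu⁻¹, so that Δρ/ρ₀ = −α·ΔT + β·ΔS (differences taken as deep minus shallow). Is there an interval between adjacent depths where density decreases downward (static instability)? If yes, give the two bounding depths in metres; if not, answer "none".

Evaluate Δρ/ρ₀ = −αΔT + βΔS across each adjacent pair:
  36–111 m: −αΔT+βΔS = −(1.2 × 10⁻⁴)(-0.5)+(7.9 × 10⁻⁴)(+0.91) = 7.8 × 10⁻⁴ → stable
  111–227 m: −αΔT+βΔS = −(1.2 × 10⁻⁴)(+1.5)+(7.9 × 10⁻⁴)(+0.75) = 4.1 × 10⁻⁴ → stable
  227–235 m: −αΔT+βΔS = −(1.2 × 10⁻⁴)(+1.0)+(7.9 × 10⁻⁴)(-2.41) = -2.0 × 10⁻³ → UNSTABLE
  235–259 m: −αΔT+βΔS = −(1.2 × 10⁻⁴)(+0.2)+(7.9 × 10⁻⁴)(+0.70) = 5.3 × 10⁻⁴ → stable
The 227–235 m interval has Δρ < 0: lighter water underlies denser water.

227–235 m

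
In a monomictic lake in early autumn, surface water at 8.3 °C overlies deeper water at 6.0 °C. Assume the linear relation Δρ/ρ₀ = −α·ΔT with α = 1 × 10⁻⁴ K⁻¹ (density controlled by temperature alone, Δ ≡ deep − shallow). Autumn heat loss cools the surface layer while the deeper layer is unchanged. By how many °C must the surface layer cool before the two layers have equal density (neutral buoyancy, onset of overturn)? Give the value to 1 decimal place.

With temperature the only control, equal density requires T_surf′ = T_deep.
T_surf′ = 6.0 °C.
Cooling required: 8.3 − 6.0 = 2.3 °C.

2.3 °C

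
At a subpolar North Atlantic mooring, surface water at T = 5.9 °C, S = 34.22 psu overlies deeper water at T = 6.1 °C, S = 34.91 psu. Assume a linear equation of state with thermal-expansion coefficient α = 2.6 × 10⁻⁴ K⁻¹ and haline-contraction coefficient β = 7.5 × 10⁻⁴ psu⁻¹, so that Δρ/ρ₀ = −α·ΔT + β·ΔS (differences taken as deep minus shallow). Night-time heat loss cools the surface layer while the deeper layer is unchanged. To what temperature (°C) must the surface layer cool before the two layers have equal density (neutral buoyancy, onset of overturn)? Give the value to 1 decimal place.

Neutral buoyancy requires Δρ = 0, i.e. −α(T_deep − T_surf′) + β(S_deep − S_surf) = 0.
T_surf′ = T_deep − (β/α)·ΔS = 6.1 − (7.5 × 10⁻⁴/2.6 × 10⁻⁴)·(+0.69) = 4.110 °C.
Cooling required: 5.9 − (4.110) = 1.790 °C.

4.1 °C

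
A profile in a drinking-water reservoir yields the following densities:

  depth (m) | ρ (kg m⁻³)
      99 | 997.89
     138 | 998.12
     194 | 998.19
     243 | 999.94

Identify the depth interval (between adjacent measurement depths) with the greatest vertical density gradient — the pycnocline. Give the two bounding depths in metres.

194–243 m

Compute the density gradient over each adjacent pair:
  99–138 m: Δρ/Δz = 0.23/39 = 5.9 × 10⁻³ kg m⁻⁴
  138–194 m: Δρ/Δz = 0.07/56 = 1.3 × 10⁻³ kg m⁻⁴
  194–243 m: Δρ/Δz = 1.75/49 = 0.036 kg m⁻⁴
The largest gradient is in the 194–243 m interval — the pycnocline.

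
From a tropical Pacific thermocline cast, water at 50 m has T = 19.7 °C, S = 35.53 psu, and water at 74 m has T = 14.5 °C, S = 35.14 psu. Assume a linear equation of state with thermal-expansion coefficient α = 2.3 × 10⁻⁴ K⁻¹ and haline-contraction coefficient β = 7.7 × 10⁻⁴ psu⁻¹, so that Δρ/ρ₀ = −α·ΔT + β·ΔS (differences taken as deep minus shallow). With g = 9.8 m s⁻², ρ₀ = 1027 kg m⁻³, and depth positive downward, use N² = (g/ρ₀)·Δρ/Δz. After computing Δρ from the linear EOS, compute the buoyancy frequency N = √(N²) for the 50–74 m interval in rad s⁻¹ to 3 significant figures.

0.0191 rad s⁻¹

ΔT = -5.2 K, ΔS = -0.39 psu (deep − shallow).
Δρ/ρ₀ = −αΔT + βΔS = 1.196 × 10⁻³ − 3.003 × 10⁻⁴ = 8.957 × 10⁻⁴, so Δρ ≈ 0.9199 kg m⁻³.
N² = (g/ρ₀)·Δρ/Δz = g·(Δρ/ρ₀)/Δz = 9.8 × 8.957 × 10⁻⁴ / 24 = 3.6574 × 10⁻⁴ s⁻².
N = √(3.6574 × 10⁻⁴) = 0.019124 rad s⁻¹ ≈ 0.0191 rad s⁻¹.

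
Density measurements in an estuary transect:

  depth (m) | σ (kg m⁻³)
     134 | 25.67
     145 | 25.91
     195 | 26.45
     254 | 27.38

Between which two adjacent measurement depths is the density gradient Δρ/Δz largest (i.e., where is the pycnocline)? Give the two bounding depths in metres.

Compute the density gradient over each adjacent pair:
  134–145 m: Δρ/Δz = 0.24/11 = 0.022 kg m⁻⁴
  145–195 m: Δρ/Δz = 0.54/50 = 0.011 kg m⁻⁴
  195–254 m: Δρ/Δz = 0.93/59 = 0.016 kg m⁻⁴
The largest gradient is in the 134–145 m interval — the pycnocline.

134–145 m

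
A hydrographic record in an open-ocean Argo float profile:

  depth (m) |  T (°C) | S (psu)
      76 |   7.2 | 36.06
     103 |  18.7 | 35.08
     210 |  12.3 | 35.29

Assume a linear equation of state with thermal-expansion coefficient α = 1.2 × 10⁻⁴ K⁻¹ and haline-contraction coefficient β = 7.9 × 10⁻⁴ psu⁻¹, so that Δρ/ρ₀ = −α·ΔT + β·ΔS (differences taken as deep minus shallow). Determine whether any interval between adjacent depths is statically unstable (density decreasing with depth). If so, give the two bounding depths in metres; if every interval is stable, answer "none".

Evaluate Δρ/ρ₀ = −αΔT + βΔS across each adjacent pair:
  76–103 m: −αΔT+βΔS = −(1.2 × 10⁻⁴)(+11.5)+(7.9 × 10⁻⁴)(-0.98) = -2.2 × 10⁻³ → UNSTABLE
  103–210 m: −αΔT+βΔS = −(1.2 × 10⁻⁴)(-6.4)+(7.9 × 10⁻⁴)(+0.21) = 9.3 × 10⁻⁴ → stable
The 76–103 m interval has Δρ < 0: lighter water underlies denser water.

76–103 m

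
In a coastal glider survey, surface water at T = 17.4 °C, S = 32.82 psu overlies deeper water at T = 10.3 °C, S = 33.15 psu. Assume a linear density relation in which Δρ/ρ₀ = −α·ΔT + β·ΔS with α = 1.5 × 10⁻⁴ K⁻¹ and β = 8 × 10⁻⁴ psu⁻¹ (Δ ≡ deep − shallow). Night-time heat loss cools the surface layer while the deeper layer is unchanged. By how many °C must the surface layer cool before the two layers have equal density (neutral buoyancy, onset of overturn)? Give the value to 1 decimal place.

8.9 °C

Neutral buoyancy requires Δρ = 0, i.e. −α(T_deep − T_surf′) + β(S_deep − S_surf) = 0.
T_surf′ = T_deep − (β/α)·ΔS = 10.3 − (8 × 10⁻⁴/1.5 × 10⁻⁴)·(+0.33) = 8.540 °C.
Cooling required: 17.4 − (8.540) = 8.860 °C.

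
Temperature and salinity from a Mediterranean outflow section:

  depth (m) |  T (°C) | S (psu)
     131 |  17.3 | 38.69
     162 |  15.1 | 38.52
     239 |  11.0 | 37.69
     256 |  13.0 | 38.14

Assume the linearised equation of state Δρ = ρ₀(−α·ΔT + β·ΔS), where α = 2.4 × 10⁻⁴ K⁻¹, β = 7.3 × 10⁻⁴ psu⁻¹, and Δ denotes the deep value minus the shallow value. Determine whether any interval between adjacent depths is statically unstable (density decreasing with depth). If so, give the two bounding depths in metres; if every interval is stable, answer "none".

Evaluate Δρ/ρ₀ = −αΔT + βΔS across each adjacent pair:
  131–162 m: −αΔT+βΔS = −(2.4 × 10⁻⁴)(-2.2)+(7.3 × 10⁻⁴)(-0.17) = 4.0 × 10⁻⁴ → stable
  162–239 m: −αΔT+βΔS = −(2.4 × 10⁻⁴)(-4.1)+(7.3 × 10⁻⁴)(-0.83) = 3.8 × 10⁻⁴ → stable
  239–256 m: −αΔT+βΔS = −(2.4 × 10⁻⁴)(+2.0)+(7.3 × 10⁻⁴)(+0.45) = -1.5 × 10⁻⁴ → UNSTABLE
The 239–256 m interval has Δρ < 0: lighter water underlies denser water.

239–256 m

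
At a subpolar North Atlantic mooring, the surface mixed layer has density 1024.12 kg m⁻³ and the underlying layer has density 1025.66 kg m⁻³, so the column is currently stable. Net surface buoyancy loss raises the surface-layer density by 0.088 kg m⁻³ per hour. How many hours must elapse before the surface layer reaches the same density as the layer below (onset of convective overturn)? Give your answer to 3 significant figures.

17.5 hours

Density deficit of the surface layer: 1025.66 − 1024.12 = 1.54 kg m⁻³.
Required change = 1.54 / 0.088 = 17.5 hours.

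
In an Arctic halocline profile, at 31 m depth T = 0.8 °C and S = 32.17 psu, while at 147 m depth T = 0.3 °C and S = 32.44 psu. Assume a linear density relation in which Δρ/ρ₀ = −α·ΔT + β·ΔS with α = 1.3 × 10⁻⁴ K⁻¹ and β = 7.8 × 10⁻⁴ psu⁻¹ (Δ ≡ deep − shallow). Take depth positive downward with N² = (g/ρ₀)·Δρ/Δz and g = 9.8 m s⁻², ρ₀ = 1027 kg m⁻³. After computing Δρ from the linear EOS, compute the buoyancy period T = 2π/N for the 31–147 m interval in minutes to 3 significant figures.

ΔT = -0.5 K, ΔS = +0.27 psu (deep − shallow).
Δρ/ρ₀ = −αΔT + βΔS = 6.50 × 10⁻⁵ + 2.106 × 10⁻⁴ = 2.756 × 10⁻⁴, so Δρ ≈ 0.2830 kg m⁻³.
N² = (g/ρ₀)·Δρ/Δz = g·(Δρ/ρ₀)/Δz = 9.8 × 2.756 × 10⁻⁴ / 116 = 2.3283 × 10⁻⁵ s⁻².
N = √(2.3283 × 10⁻⁵) = 4.8252 × 10⁻³ rad s⁻¹ → T = 2π/N = 1.3022 × 10³ s = 21.703 min ≈ 21.7 min.

21.7 min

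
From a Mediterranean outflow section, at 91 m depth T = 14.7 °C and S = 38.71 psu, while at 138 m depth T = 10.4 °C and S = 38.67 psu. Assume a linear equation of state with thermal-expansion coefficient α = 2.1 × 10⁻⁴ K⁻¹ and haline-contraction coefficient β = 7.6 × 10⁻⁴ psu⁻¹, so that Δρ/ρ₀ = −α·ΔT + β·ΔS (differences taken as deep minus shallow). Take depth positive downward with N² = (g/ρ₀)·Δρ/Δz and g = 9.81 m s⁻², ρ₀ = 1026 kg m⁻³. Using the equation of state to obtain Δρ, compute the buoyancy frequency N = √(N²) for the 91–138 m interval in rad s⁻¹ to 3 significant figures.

0.0135 rad s⁻¹

ΔT = -4.3 K, ΔS = -0.04 psu (deep − shallow).
Δρ/ρ₀ = −αΔT + βΔS = 9.03 × 10⁻⁴ − 3.04 × 10⁻⁵ = 8.726 × 10⁻⁴, so Δρ ≈ 0.8953 kg m⁻³.
N² = (g/ρ₀)·Δρ/Δz = g·(Δρ/ρ₀)/Δz = 9.81 × 8.726 × 10⁻⁴ / 47 = 1.8213 × 10⁻⁴ s⁻².
N = √(1.8213 × 10⁻⁴) = 0.013496 rad s⁻¹ ≈ 0.0135 rad s⁻¹.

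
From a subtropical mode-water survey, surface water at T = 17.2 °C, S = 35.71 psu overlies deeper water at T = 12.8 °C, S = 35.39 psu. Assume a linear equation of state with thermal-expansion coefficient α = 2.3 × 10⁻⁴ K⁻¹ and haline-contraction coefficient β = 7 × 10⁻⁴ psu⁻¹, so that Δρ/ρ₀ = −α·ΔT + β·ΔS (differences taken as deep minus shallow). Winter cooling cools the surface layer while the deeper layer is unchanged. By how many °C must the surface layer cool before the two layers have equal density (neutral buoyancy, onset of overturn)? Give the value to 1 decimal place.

Neutral buoyancy requires Δρ = 0, i.e. −α(T_deep − T_surf′) + β(S_deep − S_surf) = 0.
T_surf′ = T_deep − (β/α)·ΔS = 12.8 − (7 × 10⁻⁴/2.3 × 10⁻⁴)·(-0.32) = 13.774 °C.
Cooling required: 17.2 − (13.774) = 3.426 °C.

3.4 °C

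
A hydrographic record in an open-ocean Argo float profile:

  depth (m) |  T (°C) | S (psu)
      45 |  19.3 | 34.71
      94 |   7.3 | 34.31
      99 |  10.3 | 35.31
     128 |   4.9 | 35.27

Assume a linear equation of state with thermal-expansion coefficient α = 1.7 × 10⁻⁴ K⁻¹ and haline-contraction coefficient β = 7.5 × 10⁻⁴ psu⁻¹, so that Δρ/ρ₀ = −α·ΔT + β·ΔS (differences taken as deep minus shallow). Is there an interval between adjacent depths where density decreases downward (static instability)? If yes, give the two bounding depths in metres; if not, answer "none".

none

Evaluate Δρ/ρ₀ = −αΔT + βΔS across each adjacent pair:
  45–94 m: −αΔT+βΔS = −(1.7 × 10⁻⁴)(-12.0)+(7.5 × 10⁻⁴)(-0.40) = 1.7 × 10⁻³ → stable
  94–99 m: −αΔT+βΔS = −(1.7 × 10⁻⁴)(+3.0)+(7.5 × 10⁻⁴)(+1.00) = 2.4 × 10⁻⁴ → stable
  99–128 m: −αΔT+βΔS = −(1.7 × 10⁻⁴)(-5.4)+(7.5 × 10⁻⁴)(-0.04) = 8.9 × 10⁻⁴ → stable
Every interval has Δρ > 0: the column is stably stratified throughout.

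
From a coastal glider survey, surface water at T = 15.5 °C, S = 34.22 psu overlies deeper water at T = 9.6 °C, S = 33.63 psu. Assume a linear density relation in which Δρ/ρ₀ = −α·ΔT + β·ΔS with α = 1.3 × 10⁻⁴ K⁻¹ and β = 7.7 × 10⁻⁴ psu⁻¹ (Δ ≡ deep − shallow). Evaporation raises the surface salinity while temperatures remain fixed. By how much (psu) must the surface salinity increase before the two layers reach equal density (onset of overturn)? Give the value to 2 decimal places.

0.41 psu

Neutral buoyancy requires −α(T_deep − T_surf) + β(S_deep − S_surf′) = 0.
S_surf′ = S_deep − (α/β)·ΔT = 33.63 − (1.3 × 10⁻⁴/7.7 × 10⁻⁴)·(-5.9) = 34.6261 psu.
Increase required: 34.6261 − 34.22 = 0.4061 psu.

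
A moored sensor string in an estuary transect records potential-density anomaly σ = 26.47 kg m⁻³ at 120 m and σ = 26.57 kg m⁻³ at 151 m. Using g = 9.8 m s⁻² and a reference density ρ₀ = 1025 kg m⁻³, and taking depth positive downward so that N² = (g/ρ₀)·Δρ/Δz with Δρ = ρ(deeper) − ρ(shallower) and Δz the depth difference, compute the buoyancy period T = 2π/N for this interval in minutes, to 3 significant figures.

Δρ = 1026.57 − 1026.47 = 0.10 kg m⁻³ over Δz = 151 − 120 = 31 m.
N² = (9.8/1025) × (0.10/31) = 3.0842 × 10⁻⁵ s⁻².
N = √(3.0842 × 10⁻⁵) = 5.5536 × 10⁻³ rad s⁻¹, so T = 2π/N = 1.1314 × 10³ s = 18.857 min ≈ 18.9 min.

18.9 min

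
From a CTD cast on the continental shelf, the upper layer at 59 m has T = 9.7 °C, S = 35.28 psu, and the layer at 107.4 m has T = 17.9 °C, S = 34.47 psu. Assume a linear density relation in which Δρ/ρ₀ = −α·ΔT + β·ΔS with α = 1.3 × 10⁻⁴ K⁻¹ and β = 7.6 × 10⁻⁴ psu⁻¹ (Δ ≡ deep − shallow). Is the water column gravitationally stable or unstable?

unstable

ΔT = 17.9 − 9.7 = +8.2 K and ΔS = 34.47 − 35.28 = -0.81 psu (deep − shallow).
−αΔT = -1.066 × 10⁻³; βΔS = -6.156 × 10⁻⁴; sum Δρ/ρ₀ = -1.6816 × 10⁻³.
Δρ/ρ₀ < 0, so Δρ < 0: deeper water is lighter → statically unstable; the column would overturn.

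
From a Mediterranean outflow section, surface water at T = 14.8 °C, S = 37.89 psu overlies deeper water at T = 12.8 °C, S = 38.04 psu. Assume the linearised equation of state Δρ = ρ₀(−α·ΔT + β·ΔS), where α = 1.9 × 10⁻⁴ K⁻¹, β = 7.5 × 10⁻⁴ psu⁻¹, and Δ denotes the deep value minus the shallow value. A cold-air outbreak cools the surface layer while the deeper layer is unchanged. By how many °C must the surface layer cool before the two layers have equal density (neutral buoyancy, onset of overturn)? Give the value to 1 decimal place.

Neutral buoyancy requires Δρ = 0, i.e. −α(T_deep − T_surf′) + β(S_deep − S_surf) = 0.
T_surf′ = T_deep − (β/α)·ΔS = 12.8 − (7.5 × 10⁻⁴/1.9 × 10⁻⁴)·(+0.15) = 12.208 °C.
Cooling required: 14.8 − (12.208) = 2.592 °C.

2.6 °C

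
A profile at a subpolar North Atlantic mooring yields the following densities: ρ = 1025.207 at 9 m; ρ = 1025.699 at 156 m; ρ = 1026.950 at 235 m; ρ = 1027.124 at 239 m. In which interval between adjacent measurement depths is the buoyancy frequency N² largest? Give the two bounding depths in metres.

235–239 m

Compute the density gradient over each adjacent pair:
  9–156 m: Δρ/Δz = 0.492/147 = 3.3 × 10⁻³ kg m⁻⁴
  156–235 m: Δρ/Δz = 1.251/79 = 0.016 kg m⁻⁴
  235–239 m: Δρ/Δz = 0.174/4 = 0.043 kg m⁻⁴
The largest gradient is in the 235–239 m interval — the pycnocline.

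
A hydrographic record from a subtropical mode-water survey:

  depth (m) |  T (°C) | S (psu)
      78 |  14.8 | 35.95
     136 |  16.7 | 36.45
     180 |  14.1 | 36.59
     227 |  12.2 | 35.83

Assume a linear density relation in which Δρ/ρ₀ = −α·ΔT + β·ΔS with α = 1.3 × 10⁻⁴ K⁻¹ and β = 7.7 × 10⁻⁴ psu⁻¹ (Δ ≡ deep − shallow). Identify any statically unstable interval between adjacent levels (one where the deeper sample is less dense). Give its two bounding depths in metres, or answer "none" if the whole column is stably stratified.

Evaluate Δρ/ρ₀ = −αΔT + βΔS across each adjacent pair:
  78–136 m: −αΔT+βΔS = −(1.3 × 10⁻⁴)(+1.9)+(7.7 × 10⁻⁴)(+0.50) = 1.4 × 10⁻⁴ → stable
  136–180 m: −αΔT+βΔS = −(1.3 × 10⁻⁴)(-2.6)+(7.7 × 10⁻⁴)(+0.14) = 4.5 × 10⁻⁴ → stable
  180–227 m: −αΔT+βΔS = −(1.3 × 10⁻⁴)(-1.9)+(7.7 × 10⁻⁴)(-0.76) = -3.4 × 10⁻⁴ → UNSTABLE
The 180–227 m interval has Δρ < 0: lighter water underlies denser water.

180–227 m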